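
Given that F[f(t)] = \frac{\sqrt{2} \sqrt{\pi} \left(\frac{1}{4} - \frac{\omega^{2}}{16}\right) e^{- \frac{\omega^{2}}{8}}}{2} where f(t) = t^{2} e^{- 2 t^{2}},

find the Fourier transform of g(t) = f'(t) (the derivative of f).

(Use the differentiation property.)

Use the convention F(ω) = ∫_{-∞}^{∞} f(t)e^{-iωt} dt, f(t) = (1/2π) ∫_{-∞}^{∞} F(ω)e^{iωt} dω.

F[g](ω) = \frac{\sqrt{2} i \sqrt{\pi} \omega \left(4 - \omega^{2}\right) e^{- \frac{\omega^{2}}{8}}}{32}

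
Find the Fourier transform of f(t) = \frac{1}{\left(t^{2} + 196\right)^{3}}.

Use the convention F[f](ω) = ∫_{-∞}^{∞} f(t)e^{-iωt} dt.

F(ω) = \frac{\pi \left(196 \omega^{2} + 42 \left|{\omega}\right| + 3\right) e^{- 14 \left|{\omega}\right|}}{4302592}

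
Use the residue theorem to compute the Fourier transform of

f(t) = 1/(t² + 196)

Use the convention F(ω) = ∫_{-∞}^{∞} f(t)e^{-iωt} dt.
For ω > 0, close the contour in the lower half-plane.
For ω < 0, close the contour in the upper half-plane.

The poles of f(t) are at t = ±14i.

Let g(z) = f(z)e^{-iωz}; for large |z| the factor e^{-iωz} decays in the lower half-plane when ω > 0 and in the upper half-plane when ω < 0.

Case ω > 0 (lower half-plane, clockwise contour ⇒ F(ω) = -2πi·ΣRes):
  Res_{z = - 14 i} g(z) = \frac{i e^{- 14 \omega}}{28}
  F(ω) = -2πi·ΣRes = \frac{\pi e^{- 14 \omega}}{14}

Case ω < 0 (upper half-plane, counterclockwise contour ⇒ F(ω) = +2πi·ΣRes):
  Res_{z = 14 i} g(z) = - \frac{i e^{14 \omega}}{28}
  F(ω) = 2πi·ΣRes = \frac{\pi e^{14 \omega}}{14}

Both cases combine into a single formula in |ω|:

F(ω) = \frac{\pi e^{- 14 \left|{\omega}\right|}}{14}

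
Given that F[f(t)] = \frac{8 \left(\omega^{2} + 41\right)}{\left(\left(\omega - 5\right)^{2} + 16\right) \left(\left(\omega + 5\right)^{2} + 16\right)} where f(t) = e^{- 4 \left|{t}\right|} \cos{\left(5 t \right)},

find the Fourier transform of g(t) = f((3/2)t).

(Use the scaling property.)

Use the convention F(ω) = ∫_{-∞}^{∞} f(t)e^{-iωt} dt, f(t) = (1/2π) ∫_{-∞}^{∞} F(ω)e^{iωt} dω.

F[g](ω) = \frac{48 \left(4 \omega^{2} + 369\right)}{16 \omega^{4} - 648 \omega^{2} + 136161}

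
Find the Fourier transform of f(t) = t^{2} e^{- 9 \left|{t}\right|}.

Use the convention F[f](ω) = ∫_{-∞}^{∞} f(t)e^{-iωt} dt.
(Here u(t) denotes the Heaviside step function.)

F(ω) = \frac{108 \left(27 - \omega^{2}\right)}{\left(\omega^{2} + 81\right)^{3}}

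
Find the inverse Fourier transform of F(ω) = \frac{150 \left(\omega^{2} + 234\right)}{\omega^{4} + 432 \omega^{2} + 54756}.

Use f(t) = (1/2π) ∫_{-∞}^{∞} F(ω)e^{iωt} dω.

f(t) = 5 e^{- 15 \left|{t}\right|} \cos{\left(3 \left|{t}\right| \right)}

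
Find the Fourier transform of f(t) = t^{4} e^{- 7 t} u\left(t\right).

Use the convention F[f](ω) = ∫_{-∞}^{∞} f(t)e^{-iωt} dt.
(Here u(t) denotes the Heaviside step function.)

F(ω) = \frac{24}{\left(i \omega + 7\right)^{5}}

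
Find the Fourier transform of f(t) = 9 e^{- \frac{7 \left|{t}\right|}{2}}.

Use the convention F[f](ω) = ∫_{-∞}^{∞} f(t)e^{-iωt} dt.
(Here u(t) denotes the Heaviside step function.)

F(ω) = \frac{252}{4 \omega^{2} + 49}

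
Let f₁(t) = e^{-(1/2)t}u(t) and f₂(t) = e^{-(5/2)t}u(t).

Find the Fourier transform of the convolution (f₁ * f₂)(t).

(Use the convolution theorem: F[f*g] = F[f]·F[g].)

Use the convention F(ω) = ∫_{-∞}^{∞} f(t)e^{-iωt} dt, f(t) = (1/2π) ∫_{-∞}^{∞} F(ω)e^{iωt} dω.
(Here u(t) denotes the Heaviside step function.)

F[f₁*f₂](ω) = \frac{4}{- 4 \omega^{2} + 12 i \omega + 5}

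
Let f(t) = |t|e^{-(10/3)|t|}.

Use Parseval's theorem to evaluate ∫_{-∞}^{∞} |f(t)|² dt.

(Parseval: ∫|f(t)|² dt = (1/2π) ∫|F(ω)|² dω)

∫|f(t)|² dt = \frac{27}{2000}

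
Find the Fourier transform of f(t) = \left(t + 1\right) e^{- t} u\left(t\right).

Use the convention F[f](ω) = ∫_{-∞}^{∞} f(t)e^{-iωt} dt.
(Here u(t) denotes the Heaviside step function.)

F(ω) = \frac{- i \omega - 2}{\omega^{2} - 2 i \omega - 1}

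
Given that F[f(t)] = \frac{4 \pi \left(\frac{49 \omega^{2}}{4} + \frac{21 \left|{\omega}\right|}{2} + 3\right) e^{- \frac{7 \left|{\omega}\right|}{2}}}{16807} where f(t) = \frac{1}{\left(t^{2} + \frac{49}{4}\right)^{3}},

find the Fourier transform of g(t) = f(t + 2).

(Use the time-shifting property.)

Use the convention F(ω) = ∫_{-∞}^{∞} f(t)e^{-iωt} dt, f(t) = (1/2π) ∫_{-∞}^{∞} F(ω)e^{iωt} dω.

F[g](ω) = \frac{\pi \left(49 \omega^{2} + 42 \left|{\omega}\right| + 12\right) e^{2 i \omega - \frac{7 \left|{\omega}\right|}{2}}}{16807}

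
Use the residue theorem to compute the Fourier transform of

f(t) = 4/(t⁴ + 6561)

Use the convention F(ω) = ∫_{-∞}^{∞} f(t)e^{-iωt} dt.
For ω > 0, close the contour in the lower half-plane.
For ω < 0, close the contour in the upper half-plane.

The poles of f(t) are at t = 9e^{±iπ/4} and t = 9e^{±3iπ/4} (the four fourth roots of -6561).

Let g(z) = f(z)e^{-iωz}; for large |z| the factor e^{-iωz} decays in the lower half-plane when ω > 0 and in the upper half-plane when ω < 0.

Case ω > 0 (lower half-plane, clockwise contour ⇒ F(ω) = -2πi·ΣRes):
  Res_{z = - \frac{9 \sqrt{2}}{2} - \frac{9 \sqrt{2} i}{2}} g(z) = \frac{\sqrt{2} i \left(1 - i\right) e^{\frac{9 \sqrt{2} \omega \left(-1 + i\right)}{2}}}{1458}
  Res_{z = \frac{9 \sqrt{2}}{2} - \frac{9 \sqrt{2} i}{2}} g(z) = \frac{\sqrt{2} i \left(1 + i\right) e^{- \frac{9 \sqrt{2} \omega \left(1 + i\right)}{2}}}{1458}
  F(ω) = -2πi·ΣRes = \frac{\sqrt{2} \pi \left(\left(1 - i\right) e^{9 \sqrt{2} i \omega} + 1 + i\right) e^{- \frac{9 \sqrt{2} \omega \left(1 + i\right)}{2}}}{729} = \frac{4 \pi e^{- \frac{9 \sqrt{2} \omega}{2}} \sin{\left(\frac{9 \sqrt{2} \omega}{2} + \frac{\pi}{4} \right)}}{729}

Case ω < 0 (upper half-plane, counterclockwise contour ⇒ F(ω) = +2πi·ΣRes):
  Res_{z = \frac{9 \sqrt{2}}{2} + \frac{9 \sqrt{2} i}{2}} g(z) = \frac{\sqrt{2} i \left(-1 + i\right) e^{\frac{9 \sqrt{2} \omega \left(1 - i\right)}{2}}}{1458}
  Res_{z = - \frac{9 \sqrt{2}}{2} + \frac{9 \sqrt{2} i}{2}} g(z) = \frac{\sqrt{2} \left(1 - i\right) e^{\frac{9 \sqrt{2} \omega \left(1 + i\right)}{2}}}{1458}
  F(ω) = 2πi·ΣRes = - \frac{\sqrt{2} i \pi \left(i \left(1 - i\right) e^{\frac{9 \sqrt{2} \omega \left(1 - i\right)}{2}} - \left(1 - i\right) e^{\frac{9 \sqrt{2} \omega \left(1 + i\right)}{2}}\right)}{729} = \frac{4 \pi e^{\frac{9 \sqrt{2} \omega}{2}} \cos{\left(\frac{9 \sqrt{2} \omega}{2} + \frac{\pi}{4} \right)}}{729}

Both cases combine into a single formula in |ω|:

F(ω) = \frac{4 \pi e^{- \frac{9 \sqrt{2} \left|{\omega}\right|}{2}} \sin{\left(\frac{9 \sqrt{2} \left|{\omega}\right|}{2} + \frac{\pi}{4} \right)}}{729}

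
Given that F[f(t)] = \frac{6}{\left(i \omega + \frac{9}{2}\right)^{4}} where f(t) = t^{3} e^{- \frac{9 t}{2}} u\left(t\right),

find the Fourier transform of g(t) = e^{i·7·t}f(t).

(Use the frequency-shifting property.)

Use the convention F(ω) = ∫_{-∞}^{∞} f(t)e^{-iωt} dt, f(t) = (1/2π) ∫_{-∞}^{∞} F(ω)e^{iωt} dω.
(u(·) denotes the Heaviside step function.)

F[g](ω) = \frac{96}{\left(2 i \left(\omega - 7\right) + 9\right)^{4}}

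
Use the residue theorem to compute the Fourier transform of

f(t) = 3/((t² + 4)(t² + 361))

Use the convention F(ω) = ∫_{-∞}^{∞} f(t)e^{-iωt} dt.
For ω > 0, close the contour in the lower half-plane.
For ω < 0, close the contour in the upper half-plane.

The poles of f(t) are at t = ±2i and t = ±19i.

Let g(z) = f(z)e^{-iωz}; for large |z| the factor e^{-iωz} decays in the lower half-plane when ω > 0 and in the upper half-plane when ω < 0.

Case ω > 0 (lower half-plane, clockwise contour ⇒ F(ω) = -2πi·ΣRes):
  Res_{z = - 2 i} g(z) = \frac{i e^{- 2 \omega}}{476}
  Res_{z = - 19 i} g(z) = - \frac{i e^{- 19 \omega}}{4522}
  F(ω) = -2πi·ΣRes = \frac{\pi \left(19 e^{17 \omega} - 2\right) e^{- 19 \omega}}{4522}

Case ω < 0 (upper half-plane, counterclockwise contour ⇒ F(ω) = +2πi·ΣRes):
  Res_{z = 2 i} g(z) = - \frac{i e^{2 \omega}}{476}
  Res_{z = 19 i} g(z) = \frac{i e^{19 \omega}}{4522}
  F(ω) = 2πi·ΣRes = \frac{\pi \left(19 - 2 e^{17 \omega}\right) e^{2 \omega}}{4522}

Both cases combine into a single formula in |ω|:

F(ω) = \frac{\pi \left(19 e^{17 \left|{\omega}\right|} - 2\right) e^{- 19 \left|{\omega}\right|}}{4522}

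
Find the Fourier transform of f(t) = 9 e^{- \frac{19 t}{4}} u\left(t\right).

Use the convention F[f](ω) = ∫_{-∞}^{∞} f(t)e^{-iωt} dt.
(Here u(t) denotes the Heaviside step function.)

F(ω) = \frac{36}{4 i \omega + 19}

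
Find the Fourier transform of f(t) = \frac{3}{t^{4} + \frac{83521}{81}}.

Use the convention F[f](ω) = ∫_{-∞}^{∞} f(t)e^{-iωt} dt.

F(ω) = \frac{81 \pi e^{- \frac{17 \sqrt{2} \left|{\omega}\right|}{6}} \sin{\left(\frac{17 \sqrt{2} \left|{\omega}\right|}{6} + \frac{\pi}{4} \right)}}{4913}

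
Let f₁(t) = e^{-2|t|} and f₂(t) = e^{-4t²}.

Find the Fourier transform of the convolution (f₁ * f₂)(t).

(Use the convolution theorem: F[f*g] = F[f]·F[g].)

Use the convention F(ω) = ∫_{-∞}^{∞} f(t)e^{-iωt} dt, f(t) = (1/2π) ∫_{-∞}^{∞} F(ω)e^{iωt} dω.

F[f₁*f₂](ω) = \frac{2 \sqrt{\pi} e^{- \frac{\omega^{2}}{16}}}{\omega^{2} + 4}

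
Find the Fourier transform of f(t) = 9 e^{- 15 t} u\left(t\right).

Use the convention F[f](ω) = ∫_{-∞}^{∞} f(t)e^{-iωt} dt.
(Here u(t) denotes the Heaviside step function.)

F(ω) = \frac{9}{i \omega + 15}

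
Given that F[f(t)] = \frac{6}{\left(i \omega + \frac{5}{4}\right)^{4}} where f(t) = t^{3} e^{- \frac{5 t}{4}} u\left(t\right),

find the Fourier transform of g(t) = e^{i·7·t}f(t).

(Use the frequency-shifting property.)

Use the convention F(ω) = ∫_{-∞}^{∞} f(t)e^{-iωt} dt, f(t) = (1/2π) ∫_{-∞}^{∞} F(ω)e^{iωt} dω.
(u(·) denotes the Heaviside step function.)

F[g](ω) = \frac{1536}{\left(4 i \left(\omega - 7\right) + 5\right)^{4}}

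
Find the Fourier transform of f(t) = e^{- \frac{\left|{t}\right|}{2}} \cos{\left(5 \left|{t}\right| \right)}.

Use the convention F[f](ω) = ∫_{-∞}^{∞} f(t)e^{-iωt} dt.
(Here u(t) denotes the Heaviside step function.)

F(ω) = \frac{4 \left(4 \omega^{2} + 101\right)}{16 \omega^{4} - 792 \omega^{2} + 10201}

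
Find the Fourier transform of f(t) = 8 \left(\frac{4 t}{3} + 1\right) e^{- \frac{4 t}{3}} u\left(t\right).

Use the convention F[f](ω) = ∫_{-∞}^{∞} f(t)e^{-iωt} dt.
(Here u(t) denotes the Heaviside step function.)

F(ω) = \frac{24 \left(- 3 i \omega - 8\right)}{9 \omega^{2} - 24 i \omega - 16}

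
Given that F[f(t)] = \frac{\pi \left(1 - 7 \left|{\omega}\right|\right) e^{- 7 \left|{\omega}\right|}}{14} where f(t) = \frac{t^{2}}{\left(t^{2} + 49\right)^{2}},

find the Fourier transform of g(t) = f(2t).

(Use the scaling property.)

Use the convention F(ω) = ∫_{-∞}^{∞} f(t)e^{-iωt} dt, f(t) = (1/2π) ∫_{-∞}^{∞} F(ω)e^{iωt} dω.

F[g](ω) = \frac{\pi \left(2 - 7 \left|{\omega}\right|\right) e^{- \frac{7 \left|{\omega}\right|}{2}}}{56}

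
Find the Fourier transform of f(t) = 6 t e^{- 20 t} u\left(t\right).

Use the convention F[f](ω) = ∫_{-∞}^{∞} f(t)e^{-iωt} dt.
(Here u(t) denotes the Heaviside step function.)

F(ω) = \frac{6}{\left(i \omega + 20\right)^{2}}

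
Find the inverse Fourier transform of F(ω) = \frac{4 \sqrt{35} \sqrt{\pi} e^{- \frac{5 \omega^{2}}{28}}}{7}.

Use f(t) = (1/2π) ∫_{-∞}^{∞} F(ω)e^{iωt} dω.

f(t) = 4 e^{- \frac{7 t^{2}}{5}}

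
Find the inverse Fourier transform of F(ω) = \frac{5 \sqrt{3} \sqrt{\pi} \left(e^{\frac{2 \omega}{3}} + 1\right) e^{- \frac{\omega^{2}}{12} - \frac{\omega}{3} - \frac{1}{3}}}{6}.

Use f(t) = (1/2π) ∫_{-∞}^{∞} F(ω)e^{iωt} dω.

f(t) = 5 e^{- 3 t^{2}} \cos{\left(2 t \right)}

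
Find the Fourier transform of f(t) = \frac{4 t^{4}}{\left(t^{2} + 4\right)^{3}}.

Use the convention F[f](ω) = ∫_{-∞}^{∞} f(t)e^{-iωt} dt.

F(ω) = \frac{\pi \left(4 \omega^{2} - 10 \left|{\omega}\right| + 3\right) e^{- 2 \left|{\omega}\right|}}{4}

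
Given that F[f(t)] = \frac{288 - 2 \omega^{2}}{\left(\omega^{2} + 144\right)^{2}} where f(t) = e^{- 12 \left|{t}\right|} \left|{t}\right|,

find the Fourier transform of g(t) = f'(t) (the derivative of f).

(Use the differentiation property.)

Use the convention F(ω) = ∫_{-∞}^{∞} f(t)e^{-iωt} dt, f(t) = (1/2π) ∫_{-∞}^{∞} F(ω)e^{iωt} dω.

F[g](ω) = - \frac{2 i \omega \left(\omega^{2} - 144\right)}{\left(\omega^{2} + 144\right)^{2}}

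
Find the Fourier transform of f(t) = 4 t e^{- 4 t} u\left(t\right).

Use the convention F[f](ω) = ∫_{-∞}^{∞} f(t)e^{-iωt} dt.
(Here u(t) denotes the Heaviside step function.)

F(ω) = \frac{4}{\left(i \omega + 4\right)^{2}}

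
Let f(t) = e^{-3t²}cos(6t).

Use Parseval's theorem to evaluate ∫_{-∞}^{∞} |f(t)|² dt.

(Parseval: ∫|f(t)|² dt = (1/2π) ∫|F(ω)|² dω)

∫|f(t)|² dt = \frac{\sqrt{6} \sqrt{\pi} \left(1 + e^{6}\right)}{12 e^{6}}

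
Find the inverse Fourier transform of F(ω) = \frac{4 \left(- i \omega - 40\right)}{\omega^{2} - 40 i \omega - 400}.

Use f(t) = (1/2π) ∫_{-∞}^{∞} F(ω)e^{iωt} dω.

f(t) = 4 \left(20 t + 1\right) e^{- 20 t} u\left(t\right)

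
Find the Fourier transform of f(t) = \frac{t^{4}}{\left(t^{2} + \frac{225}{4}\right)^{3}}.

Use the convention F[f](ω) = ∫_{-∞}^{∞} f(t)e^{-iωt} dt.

F(ω) = \frac{\pi \left(75 \omega^{2} - 50 \left|{\omega}\right| + 4\right) e^{- \frac{15 \left|{\omega}\right|}{2}}}{80}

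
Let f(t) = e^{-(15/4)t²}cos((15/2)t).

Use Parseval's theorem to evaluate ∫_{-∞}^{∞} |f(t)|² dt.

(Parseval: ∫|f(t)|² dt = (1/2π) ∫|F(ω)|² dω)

∫|f(t)|² dt = \frac{\sqrt{30} \sqrt{\pi} \left(1 + e^{\frac{15}{2}}\right)}{30 e^{\frac{15}{2}}}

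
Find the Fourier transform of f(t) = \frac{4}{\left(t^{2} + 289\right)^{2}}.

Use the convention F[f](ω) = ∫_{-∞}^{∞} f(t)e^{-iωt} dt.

F(ω) = \frac{2 \pi \left(17 \left|{\omega}\right| + 1\right) e^{- 17 \left|{\omega}\right|}}{4913}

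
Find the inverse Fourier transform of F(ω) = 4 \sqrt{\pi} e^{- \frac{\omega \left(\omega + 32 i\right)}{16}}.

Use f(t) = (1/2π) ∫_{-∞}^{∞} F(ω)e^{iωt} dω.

f(t) = 8 e^{- 4 \left(t - 2\right)^{2}}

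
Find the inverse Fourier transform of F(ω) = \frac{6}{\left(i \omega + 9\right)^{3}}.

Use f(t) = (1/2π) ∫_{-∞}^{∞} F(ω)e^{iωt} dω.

f(t) = 3 t^{2} e^{- 9 t} u\left(t\right)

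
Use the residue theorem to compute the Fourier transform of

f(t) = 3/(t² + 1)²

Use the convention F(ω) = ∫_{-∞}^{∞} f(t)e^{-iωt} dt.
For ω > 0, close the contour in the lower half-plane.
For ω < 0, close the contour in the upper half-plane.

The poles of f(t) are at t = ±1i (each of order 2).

Let g(z) = f(z)e^{-iωz}; for large |z| the factor e^{-iωz} decays in the lower half-plane when ω > 0 and in the upper half-plane when ω < 0.

Case ω > 0 (lower half-plane, clockwise contour ⇒ F(ω) = -2πi·ΣRes):
  Res_{z = - i} g(z) = \frac{3 i \left(\omega + 1\right) e^{- \omega}}{4} (pole of order 2)
  F(ω) = -2πi·ΣRes = \frac{3 \pi \left(\omega + 1\right) e^{- \omega}}{2}

Case ω < 0 (upper half-plane, counterclockwise contour ⇒ F(ω) = +2πi·ΣRes):
  Res_{z = i} g(z) = \frac{3 i \left(\omega - 1\right) e^{\omega}}{4} (pole of order 2)
  F(ω) = 2πi·ΣRes = \frac{3 \pi \left(1 - \omega\right) e^{\omega}}{2}

Both cases combine into a single formula in |ω|:

F(ω) = \frac{3 \pi \left(\left|{\omega}\right| + 1\right) e^{- \left|{\omega}\right|}}{2}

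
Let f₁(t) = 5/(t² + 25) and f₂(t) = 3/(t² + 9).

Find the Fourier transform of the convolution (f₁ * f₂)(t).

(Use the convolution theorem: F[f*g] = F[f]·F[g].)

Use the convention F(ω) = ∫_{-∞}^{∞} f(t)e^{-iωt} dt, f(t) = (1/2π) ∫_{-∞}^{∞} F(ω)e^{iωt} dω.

F[f₁*f₂](ω) = \pi^{2} e^{- 8 \left|{\omega}\right|}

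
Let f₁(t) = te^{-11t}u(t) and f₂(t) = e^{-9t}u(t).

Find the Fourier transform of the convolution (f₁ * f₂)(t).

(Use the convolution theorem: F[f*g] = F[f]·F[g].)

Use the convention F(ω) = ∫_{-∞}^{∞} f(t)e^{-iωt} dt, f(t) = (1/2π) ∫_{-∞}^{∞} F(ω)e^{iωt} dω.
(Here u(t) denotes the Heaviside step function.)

F[f₁*f₂](ω) = \frac{1}{\left(i \omega + 9\right) \left(i \omega + 11\right)^{2}}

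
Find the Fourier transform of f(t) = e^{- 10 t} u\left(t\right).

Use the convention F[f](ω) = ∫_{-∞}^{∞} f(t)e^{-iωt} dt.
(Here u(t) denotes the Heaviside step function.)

F(ω) = \frac{1}{i \omega + 10}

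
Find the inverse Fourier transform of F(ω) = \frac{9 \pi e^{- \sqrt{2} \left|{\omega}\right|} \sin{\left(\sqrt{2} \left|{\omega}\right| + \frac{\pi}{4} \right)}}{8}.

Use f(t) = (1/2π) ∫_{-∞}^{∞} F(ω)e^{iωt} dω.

f(t) = \frac{9}{t^{4} + 16}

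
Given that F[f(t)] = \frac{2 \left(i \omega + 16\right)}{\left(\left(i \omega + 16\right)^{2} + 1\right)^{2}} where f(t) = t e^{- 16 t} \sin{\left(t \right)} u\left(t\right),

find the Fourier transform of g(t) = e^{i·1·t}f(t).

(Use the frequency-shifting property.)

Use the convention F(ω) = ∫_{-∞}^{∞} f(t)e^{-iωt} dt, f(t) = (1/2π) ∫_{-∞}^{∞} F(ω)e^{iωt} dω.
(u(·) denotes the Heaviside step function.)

F[g](ω) = \frac{2 \left(i \left(\omega - 1\right) + 16\right)}{\left(\left(i \left(\omega - 1\right) + 16\right)^{2} + 1\right)^{2}}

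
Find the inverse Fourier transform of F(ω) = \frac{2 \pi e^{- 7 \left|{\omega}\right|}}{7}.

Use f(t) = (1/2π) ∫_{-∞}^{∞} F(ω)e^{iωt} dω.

f(t) = \frac{2}{t^{2} + 49}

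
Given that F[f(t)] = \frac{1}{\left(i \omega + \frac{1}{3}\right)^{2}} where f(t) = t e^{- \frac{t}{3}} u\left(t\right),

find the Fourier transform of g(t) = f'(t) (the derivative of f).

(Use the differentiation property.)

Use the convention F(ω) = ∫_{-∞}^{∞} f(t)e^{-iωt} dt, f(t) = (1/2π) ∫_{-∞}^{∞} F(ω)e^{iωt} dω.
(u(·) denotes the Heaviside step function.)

F[g](ω) = \frac{9 i \omega}{\left(3 i \omega + 1\right)^{2}}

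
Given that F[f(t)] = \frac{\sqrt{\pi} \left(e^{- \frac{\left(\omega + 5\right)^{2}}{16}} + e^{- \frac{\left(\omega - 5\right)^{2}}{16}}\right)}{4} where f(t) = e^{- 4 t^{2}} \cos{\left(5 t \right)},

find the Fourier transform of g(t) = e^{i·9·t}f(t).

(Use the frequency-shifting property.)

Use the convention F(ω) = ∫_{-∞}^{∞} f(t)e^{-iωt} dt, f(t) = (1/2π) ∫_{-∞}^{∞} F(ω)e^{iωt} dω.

F[g](ω) = \frac{\sqrt{\pi} \left(e^{\frac{\omega}{2} + \frac{49}{4}} + e^{\frac{7 \omega}{4} + 1}\right) e^{- \frac{\omega^{2}}{16} - \frac{53}{4}}}{4}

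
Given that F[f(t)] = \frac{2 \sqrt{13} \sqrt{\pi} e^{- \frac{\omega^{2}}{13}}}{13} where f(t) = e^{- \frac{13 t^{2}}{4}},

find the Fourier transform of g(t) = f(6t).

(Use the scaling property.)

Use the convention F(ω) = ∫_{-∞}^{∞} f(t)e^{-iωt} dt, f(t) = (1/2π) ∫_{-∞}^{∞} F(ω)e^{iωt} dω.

F[g](ω) = \frac{\sqrt{13} \sqrt{\pi} e^{- \frac{\omega^{2}}{468}}}{39}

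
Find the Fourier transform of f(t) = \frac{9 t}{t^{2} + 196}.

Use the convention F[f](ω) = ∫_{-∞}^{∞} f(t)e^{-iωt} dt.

F(ω) = - 9 i \pi e^{- 14 \left|{\omega}\right|} \operatorname{sign}{\left(\omega \right)}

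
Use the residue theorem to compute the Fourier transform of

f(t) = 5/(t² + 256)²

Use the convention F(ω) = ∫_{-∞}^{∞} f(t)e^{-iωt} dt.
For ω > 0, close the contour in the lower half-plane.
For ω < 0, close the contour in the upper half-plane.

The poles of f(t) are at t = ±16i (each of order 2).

Let g(z) = f(z)e^{-iωz}; for large |z| the factor e^{-iωz} decays in the lower half-plane when ω > 0 and in the upper half-plane when ω < 0.

Case ω > 0 (lower half-plane, clockwise contour ⇒ F(ω) = -2πi·ΣRes):
  Res_{z = - 16 i} g(z) = \frac{5 i \left(16 \omega + 1\right) e^{- 16 \omega}}{16384} (pole of order 2)
  F(ω) = -2πi·ΣRes = \frac{5 \pi \left(16 \omega + 1\right) e^{- 16 \omega}}{8192}

Case ω < 0 (upper half-plane, counterclockwise contour ⇒ F(ω) = +2πi·ΣRes):
  Res_{z = 16 i} g(z) = \frac{5 i \left(16 \omega - 1\right) e^{16 \omega}}{16384} (pole of order 2)
  F(ω) = 2πi·ΣRes = \frac{5 \pi \left(1 - 16 \omega\right) e^{16 \omega}}{8192}

Both cases combine into a single formula in |ω|:

F(ω) = \frac{5 \pi \left(16 \left|{\omega}\right| + 1\right) e^{- 16 \left|{\omega}\right|}}{8192}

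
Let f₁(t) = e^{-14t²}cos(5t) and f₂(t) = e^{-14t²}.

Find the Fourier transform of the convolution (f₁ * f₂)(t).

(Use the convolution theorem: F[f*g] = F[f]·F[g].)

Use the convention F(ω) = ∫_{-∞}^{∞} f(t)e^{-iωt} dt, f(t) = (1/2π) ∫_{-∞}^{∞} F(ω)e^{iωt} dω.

F[f₁*f₂](ω) = \frac{\pi \left(e^{\frac{5 \omega}{14}} + 1\right) e^{- \frac{\omega^{2}}{28} - \frac{5 \omega}{28} - \frac{25}{56}}}{28}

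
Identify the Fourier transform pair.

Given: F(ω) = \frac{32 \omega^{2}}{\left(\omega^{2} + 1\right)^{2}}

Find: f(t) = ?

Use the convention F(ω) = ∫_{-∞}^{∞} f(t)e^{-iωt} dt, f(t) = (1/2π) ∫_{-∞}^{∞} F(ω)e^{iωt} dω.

f(t) = 8 \left(1 - \left|{t}\right|\right) e^{- \left|{t}\right|}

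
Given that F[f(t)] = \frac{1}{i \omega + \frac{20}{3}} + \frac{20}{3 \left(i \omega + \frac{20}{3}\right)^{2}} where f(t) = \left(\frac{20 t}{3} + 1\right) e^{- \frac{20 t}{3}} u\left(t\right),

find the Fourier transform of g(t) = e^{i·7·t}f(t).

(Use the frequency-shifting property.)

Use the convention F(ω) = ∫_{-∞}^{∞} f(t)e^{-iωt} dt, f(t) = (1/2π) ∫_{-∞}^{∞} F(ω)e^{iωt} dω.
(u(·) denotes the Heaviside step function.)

F[g](ω) = \frac{- 9 i \omega - 120 + 63 i}{9 \omega^{2} + \omega \left(-126 - 120 i\right) + 41 + 840 i}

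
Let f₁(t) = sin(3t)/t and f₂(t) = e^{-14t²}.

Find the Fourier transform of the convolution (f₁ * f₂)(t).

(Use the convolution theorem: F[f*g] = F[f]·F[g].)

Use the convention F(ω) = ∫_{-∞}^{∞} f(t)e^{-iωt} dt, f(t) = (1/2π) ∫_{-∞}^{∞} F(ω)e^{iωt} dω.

F[f₁*f₂](ω) = \begin{cases} \frac{\sqrt{14} \pi^{\frac{3}{2}} e^{- \frac{\omega^{2}}{56}}}{14} & \text{for}\: \omega > -3 \wedge \omega < 3 \\0 & \text{otherwise} \end{cases}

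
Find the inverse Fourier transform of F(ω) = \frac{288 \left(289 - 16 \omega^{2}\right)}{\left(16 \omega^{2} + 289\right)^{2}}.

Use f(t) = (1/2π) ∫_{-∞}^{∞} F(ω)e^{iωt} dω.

f(t) = 9 e^{- \frac{17 \left|{t}\right|}{4}} \left|{t}\right|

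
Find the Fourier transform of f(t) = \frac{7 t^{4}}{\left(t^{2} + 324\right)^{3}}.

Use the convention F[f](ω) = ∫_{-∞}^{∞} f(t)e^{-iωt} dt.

F(ω) = \frac{7 \pi \left(108 \omega^{2} - 30 \left|{\omega}\right| + 1\right) e^{- 18 \left|{\omega}\right|}}{48}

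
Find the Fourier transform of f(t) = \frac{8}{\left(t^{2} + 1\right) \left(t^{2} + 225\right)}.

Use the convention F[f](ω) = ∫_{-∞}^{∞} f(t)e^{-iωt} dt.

F(ω) = \frac{\pi e^{- \left|{\omega}\right|}}{28} - \frac{\pi e^{- 15 \left|{\omega}\right|}}{420}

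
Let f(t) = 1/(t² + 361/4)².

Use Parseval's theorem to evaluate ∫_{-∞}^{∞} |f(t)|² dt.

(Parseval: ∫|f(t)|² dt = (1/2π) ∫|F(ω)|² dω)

∫|f(t)|² dt = \frac{40 \pi}{893871739}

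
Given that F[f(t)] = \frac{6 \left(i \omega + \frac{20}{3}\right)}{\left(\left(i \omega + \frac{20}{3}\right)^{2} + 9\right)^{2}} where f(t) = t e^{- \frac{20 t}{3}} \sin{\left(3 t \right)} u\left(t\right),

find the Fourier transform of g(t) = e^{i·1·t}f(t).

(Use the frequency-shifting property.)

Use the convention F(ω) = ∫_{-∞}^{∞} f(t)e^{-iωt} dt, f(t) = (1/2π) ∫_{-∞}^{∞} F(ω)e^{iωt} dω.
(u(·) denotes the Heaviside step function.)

F[g](ω) = \frac{162 \left(3 i \left(\omega - 1\right) + 20\right)}{\left(\left(3 i \left(\omega - 1\right) + 20\right)^{2} + 81\right)^{2}}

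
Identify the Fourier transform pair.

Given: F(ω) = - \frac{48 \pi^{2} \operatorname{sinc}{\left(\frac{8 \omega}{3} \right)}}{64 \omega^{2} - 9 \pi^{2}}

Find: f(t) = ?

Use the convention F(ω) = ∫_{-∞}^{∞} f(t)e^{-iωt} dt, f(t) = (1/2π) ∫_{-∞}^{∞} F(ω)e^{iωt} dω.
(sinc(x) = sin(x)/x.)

f(t) = 2 \left(\begin{cases} \frac{\cos{\left(\frac{3 \pi t}{8} \right)}}{2} + \frac{1}{2} & \text{for}\: \left|{t}\right| < \frac{8}{3} \\0 & \text{otherwise} \end{cases}\right)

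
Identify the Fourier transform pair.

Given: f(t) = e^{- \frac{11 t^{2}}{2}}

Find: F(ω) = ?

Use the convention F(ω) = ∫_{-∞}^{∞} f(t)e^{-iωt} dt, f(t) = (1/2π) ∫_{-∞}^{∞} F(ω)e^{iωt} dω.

F(ω) = \frac{\sqrt{22} \sqrt{\pi} e^{- \frac{\omega^{2}}{22}}}{11}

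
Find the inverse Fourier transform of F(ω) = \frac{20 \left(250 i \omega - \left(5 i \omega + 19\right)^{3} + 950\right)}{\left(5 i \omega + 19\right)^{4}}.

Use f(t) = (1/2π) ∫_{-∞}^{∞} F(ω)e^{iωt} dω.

f(t) = 4 \left(t^{2} - 1\right) e^{- \frac{19 t}{5}} u\left(t\right)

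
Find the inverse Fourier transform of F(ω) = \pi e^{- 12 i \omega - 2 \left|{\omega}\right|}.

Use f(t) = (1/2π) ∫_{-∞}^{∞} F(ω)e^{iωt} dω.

f(t) = \frac{2}{\left(t - 12\right)^{2} + 4}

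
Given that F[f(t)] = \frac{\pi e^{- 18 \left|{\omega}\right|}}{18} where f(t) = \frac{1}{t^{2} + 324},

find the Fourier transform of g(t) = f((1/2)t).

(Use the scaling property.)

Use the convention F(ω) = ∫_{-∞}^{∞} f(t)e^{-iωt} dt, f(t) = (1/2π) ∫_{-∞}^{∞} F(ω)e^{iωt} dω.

F[g](ω) = \frac{\pi e^{- 36 \left|{\omega}\right|}}{9}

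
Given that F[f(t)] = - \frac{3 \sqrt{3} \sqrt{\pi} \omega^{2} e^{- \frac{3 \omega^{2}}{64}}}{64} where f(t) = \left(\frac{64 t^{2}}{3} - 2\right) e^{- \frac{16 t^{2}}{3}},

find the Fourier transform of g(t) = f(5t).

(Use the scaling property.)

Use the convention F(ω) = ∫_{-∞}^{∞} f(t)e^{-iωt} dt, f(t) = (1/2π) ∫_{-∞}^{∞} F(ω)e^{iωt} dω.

F[g](ω) = - \frac{3 \sqrt{3} \sqrt{\pi} \omega^{2} e^{- \frac{3 \omega^{2}}{1600}}}{8000}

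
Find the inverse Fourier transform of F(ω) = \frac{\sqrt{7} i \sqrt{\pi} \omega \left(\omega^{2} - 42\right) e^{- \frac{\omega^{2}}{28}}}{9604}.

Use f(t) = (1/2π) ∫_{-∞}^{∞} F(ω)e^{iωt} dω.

f(t) = 2 t^{3} e^{- 7 t^{2}}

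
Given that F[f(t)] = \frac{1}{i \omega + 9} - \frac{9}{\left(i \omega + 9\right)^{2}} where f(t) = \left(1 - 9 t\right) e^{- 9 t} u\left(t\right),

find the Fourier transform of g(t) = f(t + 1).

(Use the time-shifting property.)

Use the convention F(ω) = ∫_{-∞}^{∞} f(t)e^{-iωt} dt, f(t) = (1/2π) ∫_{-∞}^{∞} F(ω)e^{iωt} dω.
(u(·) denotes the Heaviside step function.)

F[g](ω) = \frac{i \omega e^{i \omega}}{- \omega^{2} + 18 i \omega + 81}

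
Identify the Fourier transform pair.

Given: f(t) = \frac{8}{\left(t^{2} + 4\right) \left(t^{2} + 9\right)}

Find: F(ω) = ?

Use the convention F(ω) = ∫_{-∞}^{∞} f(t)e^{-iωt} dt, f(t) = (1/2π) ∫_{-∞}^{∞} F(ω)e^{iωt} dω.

F(ω) = \frac{4 \pi \left(3 e^{\left|{\omega}\right|} - 2\right) e^{- 3 \left|{\omega}\right|}}{15}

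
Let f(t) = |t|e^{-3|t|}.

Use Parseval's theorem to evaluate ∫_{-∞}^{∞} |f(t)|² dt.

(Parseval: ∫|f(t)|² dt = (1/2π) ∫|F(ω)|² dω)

∫|f(t)|² dt = \frac{1}{54}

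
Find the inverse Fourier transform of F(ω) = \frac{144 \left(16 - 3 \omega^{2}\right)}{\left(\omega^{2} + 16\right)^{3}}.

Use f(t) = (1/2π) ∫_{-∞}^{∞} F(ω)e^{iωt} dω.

f(t) = 9 t^{2} e^{- 4 \left|{t}\right|}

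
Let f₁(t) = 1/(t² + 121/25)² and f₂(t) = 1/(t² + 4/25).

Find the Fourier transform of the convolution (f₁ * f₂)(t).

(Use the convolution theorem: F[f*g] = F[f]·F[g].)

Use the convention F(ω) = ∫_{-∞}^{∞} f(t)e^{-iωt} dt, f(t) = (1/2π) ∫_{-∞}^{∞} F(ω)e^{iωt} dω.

F[f₁*f₂](ω) = \frac{125 \pi^{2} \left(11 \left|{\omega}\right| + 5\right) e^{- \frac{13 \left|{\omega}\right|}{5}}}{5324}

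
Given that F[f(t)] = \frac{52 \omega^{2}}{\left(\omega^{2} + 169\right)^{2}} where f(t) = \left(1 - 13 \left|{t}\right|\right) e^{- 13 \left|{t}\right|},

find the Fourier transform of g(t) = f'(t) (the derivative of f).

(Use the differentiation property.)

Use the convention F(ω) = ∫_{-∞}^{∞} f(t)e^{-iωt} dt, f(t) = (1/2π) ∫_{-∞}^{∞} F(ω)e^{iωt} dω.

F[g](ω) = \frac{52 i \omega^{3}}{\left(\omega^{2} + 169\right)^{2}}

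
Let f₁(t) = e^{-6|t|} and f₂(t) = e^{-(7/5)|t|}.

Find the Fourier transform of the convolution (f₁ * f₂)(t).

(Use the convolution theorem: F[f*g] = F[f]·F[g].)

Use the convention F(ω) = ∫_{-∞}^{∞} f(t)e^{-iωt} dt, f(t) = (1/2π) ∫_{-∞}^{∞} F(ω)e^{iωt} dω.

F[f₁*f₂](ω) = \frac{840}{\left(\omega^{2} + 36\right) \left(25 \omega^{2} + 49\right)}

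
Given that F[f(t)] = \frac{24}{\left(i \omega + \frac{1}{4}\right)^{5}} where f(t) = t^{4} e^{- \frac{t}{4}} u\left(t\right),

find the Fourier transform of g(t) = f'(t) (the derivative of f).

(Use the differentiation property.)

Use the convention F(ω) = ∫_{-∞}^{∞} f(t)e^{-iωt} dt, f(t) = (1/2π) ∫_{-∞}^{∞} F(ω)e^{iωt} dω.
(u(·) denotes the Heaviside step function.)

F[g](ω) = \frac{24576 i \omega}{\left(4 i \omega + 1\right)^{5}}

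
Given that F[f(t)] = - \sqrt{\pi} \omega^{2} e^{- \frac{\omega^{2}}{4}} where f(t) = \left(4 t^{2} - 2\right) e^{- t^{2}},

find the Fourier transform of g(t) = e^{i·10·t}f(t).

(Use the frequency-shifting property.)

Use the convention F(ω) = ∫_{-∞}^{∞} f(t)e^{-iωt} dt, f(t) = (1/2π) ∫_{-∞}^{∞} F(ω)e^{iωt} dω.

F[g](ω) = - \sqrt{\pi} \left(\omega - 10\right)^{2} e^{- \frac{\left(\omega - 10\right)^{2}}{4}}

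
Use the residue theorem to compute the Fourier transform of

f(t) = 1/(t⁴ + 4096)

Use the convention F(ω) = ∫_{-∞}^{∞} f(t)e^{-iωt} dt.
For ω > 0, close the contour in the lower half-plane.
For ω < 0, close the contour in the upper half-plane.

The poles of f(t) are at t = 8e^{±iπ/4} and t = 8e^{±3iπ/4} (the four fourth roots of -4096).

Let g(z) = f(z)e^{-iωz}; for large |z| the factor e^{-iωz} decays in the lower half-plane when ω > 0 and in the upper half-plane when ω < 0.

Case ω > 0 (lower half-plane, clockwise contour ⇒ F(ω) = -2πi·ΣRes):
  Res_{z = - 4 \sqrt{2} - 4 \sqrt{2} i} g(z) = \frac{\sqrt{2} i \left(1 - i\right) e^{4 \sqrt{2} \omega \left(-1 + i\right)}}{4096}
  Res_{z = 4 \sqrt{2} - 4 \sqrt{2} i} g(z) = \frac{\sqrt{2} i \left(1 + i\right) e^{- 4 \sqrt{2} \omega \left(1 + i\right)}}{4096}
  F(ω) = -2πi·ΣRes = \frac{\sqrt{2} \pi \left(1 - i\right) \left(e^{8 \sqrt{2} i \omega} + i\right) e^{- 4 \sqrt{2} \omega \left(1 + i\right)}}{2048} = \frac{\sqrt{2} \pi \left(\sin{\left(4 \sqrt{2} \omega \right)} + \cos{\left(4 \sqrt{2} \omega \right)}\right) e^{- 4 \sqrt{2} \omega}}{1024}

Case ω < 0 (upper half-plane, counterclockwise contour ⇒ F(ω) = +2πi·ΣRes):
  Res_{z = 4 \sqrt{2} + 4 \sqrt{2} i} g(z) = \frac{\sqrt{2} i \left(-1 + i\right) e^{4 \sqrt{2} \omega \left(1 - i\right)}}{4096}
  Res_{z = - 4 \sqrt{2} + 4 \sqrt{2} i} g(z) = \frac{\sqrt{2} \left(1 - i\right) e^{4 \sqrt{2} \omega \left(1 + i\right)}}{4096}
  F(ω) = 2πi·ΣRes = - \frac{\sqrt{2} i \pi \left(i \left(1 - i\right) e^{4 \sqrt{2} \omega \left(1 - i\right)} - \left(1 - i\right) e^{4 \sqrt{2} \omega \left(1 + i\right)}\right)}{2048} = \frac{\sqrt{2} \pi \left(- \sin{\left(4 \sqrt{2} \omega \right)} + \cos{\left(4 \sqrt{2} \omega \right)}\right) e^{4 \sqrt{2} \omega}}{1024}

Both cases combine into a single formula in |ω|:

F(ω) = \frac{\sqrt{2} \pi \left(\sin{\left(4 \sqrt{2} \left|{\omega}\right| \right)} + \cos{\left(4 \sqrt{2} \left|{\omega}\right| \right)}\right) e^{- 4 \sqrt{2} \left|{\omega}\right|}}{1024}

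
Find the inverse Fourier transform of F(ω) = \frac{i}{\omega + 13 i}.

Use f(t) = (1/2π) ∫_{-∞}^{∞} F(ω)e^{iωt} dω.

f(t) = e^{13 t} u\left(- t\right)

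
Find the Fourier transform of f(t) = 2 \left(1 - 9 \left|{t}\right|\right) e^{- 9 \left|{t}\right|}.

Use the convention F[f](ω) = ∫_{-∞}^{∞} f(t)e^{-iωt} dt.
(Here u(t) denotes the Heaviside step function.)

F(ω) = \frac{72 \omega^{2}}{\left(\omega^{2} + 81\right)^{2}}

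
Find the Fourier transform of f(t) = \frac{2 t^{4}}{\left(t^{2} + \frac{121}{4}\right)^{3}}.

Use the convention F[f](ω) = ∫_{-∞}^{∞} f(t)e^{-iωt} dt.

F(ω) = \frac{\pi \left(121 \omega^{2} - 110 \left|{\omega}\right| + 12\right) e^{- \frac{11 \left|{\omega}\right|}{2}}}{88}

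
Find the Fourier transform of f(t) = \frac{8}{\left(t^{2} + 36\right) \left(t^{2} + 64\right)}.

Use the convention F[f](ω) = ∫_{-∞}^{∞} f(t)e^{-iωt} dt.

F(ω) = \frac{\pi \left(4 e^{2 \left|{\omega}\right|} - 3\right) e^{- 8 \left|{\omega}\right|}}{84}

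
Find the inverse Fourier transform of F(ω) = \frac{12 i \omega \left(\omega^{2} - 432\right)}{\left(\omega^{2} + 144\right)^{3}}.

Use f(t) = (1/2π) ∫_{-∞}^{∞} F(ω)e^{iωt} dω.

f(t) = 3 t e^{- 12 \left|{t}\right|} \left|{t}\right|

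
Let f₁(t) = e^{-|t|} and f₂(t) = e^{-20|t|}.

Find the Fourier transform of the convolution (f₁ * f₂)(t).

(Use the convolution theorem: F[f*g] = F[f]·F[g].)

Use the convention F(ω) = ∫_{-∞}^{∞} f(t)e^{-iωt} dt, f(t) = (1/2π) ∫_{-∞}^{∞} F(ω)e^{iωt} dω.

F[f₁*f₂](ω) = \frac{80}{\left(\omega^{2} + 1\right) \left(\omega^{2} + 400\right)}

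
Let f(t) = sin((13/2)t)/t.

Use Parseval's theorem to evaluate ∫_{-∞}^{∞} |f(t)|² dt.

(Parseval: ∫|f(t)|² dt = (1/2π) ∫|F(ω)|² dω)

∫|f(t)|² dt = \frac{13 \pi}{2}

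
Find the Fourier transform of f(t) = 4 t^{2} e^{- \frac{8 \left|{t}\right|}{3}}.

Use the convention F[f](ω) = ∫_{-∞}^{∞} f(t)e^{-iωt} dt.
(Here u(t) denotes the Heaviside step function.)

F(ω) = \frac{3456 \left(64 - 27 \omega^{2}\right)}{\left(9 \omega^{2} + 64\right)^{3}}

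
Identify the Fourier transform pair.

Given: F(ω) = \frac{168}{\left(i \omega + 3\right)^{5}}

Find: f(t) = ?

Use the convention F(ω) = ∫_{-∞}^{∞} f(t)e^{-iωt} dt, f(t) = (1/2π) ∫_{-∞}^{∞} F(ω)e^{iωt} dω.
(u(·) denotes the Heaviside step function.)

f(t) = 7 t^{4} e^{- 3 t} u\left(t\right)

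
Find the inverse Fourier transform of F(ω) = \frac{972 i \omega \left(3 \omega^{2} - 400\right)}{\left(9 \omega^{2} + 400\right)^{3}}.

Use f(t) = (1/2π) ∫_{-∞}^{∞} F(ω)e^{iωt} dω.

f(t) = t e^{- \frac{20 \left|{t}\right|}{3}} \left|{t}\right|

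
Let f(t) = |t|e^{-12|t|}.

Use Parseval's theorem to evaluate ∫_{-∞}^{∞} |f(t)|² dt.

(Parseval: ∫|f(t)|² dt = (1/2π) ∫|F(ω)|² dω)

∫|f(t)|² dt = \frac{1}{3456}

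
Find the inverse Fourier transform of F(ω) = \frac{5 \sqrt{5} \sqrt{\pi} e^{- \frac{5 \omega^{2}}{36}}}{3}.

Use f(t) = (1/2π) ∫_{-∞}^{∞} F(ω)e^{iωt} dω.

f(t) = 5 e^{- \frac{9 t^{2}}{5}}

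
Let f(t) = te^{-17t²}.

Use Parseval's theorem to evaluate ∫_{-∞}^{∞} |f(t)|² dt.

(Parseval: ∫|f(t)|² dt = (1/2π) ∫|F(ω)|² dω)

∫|f(t)|² dt = \frac{\sqrt{34} \sqrt{\pi}}{2312}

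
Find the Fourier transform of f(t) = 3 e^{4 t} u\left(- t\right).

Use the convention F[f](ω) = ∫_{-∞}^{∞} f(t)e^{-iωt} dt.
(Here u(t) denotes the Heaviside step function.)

F(ω) = - \frac{3}{i \omega - 4}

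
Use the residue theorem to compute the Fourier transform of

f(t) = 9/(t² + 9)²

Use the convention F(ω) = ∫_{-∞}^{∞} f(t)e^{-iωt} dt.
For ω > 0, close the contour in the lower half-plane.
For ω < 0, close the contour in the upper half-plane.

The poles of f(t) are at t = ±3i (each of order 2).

Let g(z) = f(z)e^{-iωz}; for large |z| the factor e^{-iωz} decays in the lower half-plane when ω > 0 and in the upper half-plane when ω < 0.

Case ω > 0 (lower half-plane, clockwise contour ⇒ F(ω) = -2πi·ΣRes):
  Res_{z = - 3 i} g(z) = \frac{i \left(3 \omega + 1\right) e^{- 3 \omega}}{12} (pole of order 2)
  F(ω) = -2πi·ΣRes = \frac{\pi \left(3 \omega + 1\right) e^{- 3 \omega}}{6}

Case ω < 0 (upper half-plane, counterclockwise contour ⇒ F(ω) = +2πi·ΣRes):
  Res_{z = 3 i} g(z) = \frac{i \left(3 \omega - 1\right) e^{3 \omega}}{12} (pole of order 2)
  F(ω) = 2πi·ΣRes = \frac{\pi \left(1 - 3 \omega\right) e^{3 \omega}}{6}

Both cases combine into a single formula in |ω|:

F(ω) = \frac{\pi \left(3 \left|{\omega}\right| + 1\right) e^{- 3 \left|{\omega}\right|}}{6}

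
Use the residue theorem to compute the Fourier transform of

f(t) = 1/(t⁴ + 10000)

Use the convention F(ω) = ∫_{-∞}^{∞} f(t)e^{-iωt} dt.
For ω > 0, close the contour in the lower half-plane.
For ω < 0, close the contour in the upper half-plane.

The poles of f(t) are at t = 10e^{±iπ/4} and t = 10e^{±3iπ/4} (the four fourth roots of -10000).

Let g(z) = f(z)e^{-iωz}; for large |z| the factor e^{-iωz} decays in the lower half-plane when ω > 0 and in the upper half-plane when ω < 0.

Case ω > 0 (lower half-plane, clockwise contour ⇒ F(ω) = -2πi·ΣRes):
  Res_{z = - 5 \sqrt{2} - 5 \sqrt{2} i} g(z) = \frac{\sqrt{2} i \left(1 - i\right) e^{5 \sqrt{2} \omega \left(-1 + i\right)}}{8000}
  Res_{z = 5 \sqrt{2} - 5 \sqrt{2} i} g(z) = \frac{\sqrt{2} i \left(1 + i\right) e^{- 5 \sqrt{2} \omega \left(1 + i\right)}}{8000}
  F(ω) = -2πi·ΣRes = \frac{\sqrt{2} \pi \left(1 - i\right) \left(e^{10 \sqrt{2} i \omega} + i\right) e^{- 5 \sqrt{2} \omega \left(1 + i\right)}}{4000} = \frac{\pi e^{- 5 \sqrt{2} \omega} \sin{\left(5 \sqrt{2} \omega + \frac{\pi}{4} \right)}}{1000}

Case ω < 0 (upper half-plane, counterclockwise contour ⇒ F(ω) = +2πi·ΣRes):
  Res_{z = 5 \sqrt{2} + 5 \sqrt{2} i} g(z) = \frac{\sqrt{2} i \left(-1 + i\right) e^{5 \sqrt{2} \omega \left(1 - i\right)}}{8000}
  Res_{z = - 5 \sqrt{2} + 5 \sqrt{2} i} g(z) = \frac{\sqrt{2} \left(1 - i\right) e^{5 \sqrt{2} \omega \left(1 + i\right)}}{8000}
  F(ω) = 2πi·ΣRes = - \frac{\sqrt{2} i \pi \left(i \left(1 - i\right) e^{5 \sqrt{2} \omega \left(1 - i\right)} - \left(1 - i\right) e^{5 \sqrt{2} \omega \left(1 + i\right)}\right)}{4000} = \frac{\pi e^{5 \sqrt{2} \omega} \cos{\left(5 \sqrt{2} \omega + \frac{\pi}{4} \right)}}{1000}

Both cases combine into a single formula in |ω|:

F(ω) = \frac{\pi e^{- 5 \sqrt{2} \left|{\omega}\right|} \sin{\left(5 \sqrt{2} \left|{\omega}\right| + \frac{\pi}{4} \right)}}{1000}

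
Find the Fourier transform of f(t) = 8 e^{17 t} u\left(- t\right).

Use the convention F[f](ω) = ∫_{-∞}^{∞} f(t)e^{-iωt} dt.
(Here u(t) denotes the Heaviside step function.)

F(ω) = - \frac{8}{i \omega - 17}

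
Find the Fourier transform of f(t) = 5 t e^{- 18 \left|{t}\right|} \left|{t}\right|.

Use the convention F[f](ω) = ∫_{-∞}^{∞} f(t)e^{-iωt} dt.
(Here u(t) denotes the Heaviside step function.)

F(ω) = \frac{20 i \omega \left(\omega^{2} - 972\right)}{\left(\omega^{2} + 324\right)^{3}}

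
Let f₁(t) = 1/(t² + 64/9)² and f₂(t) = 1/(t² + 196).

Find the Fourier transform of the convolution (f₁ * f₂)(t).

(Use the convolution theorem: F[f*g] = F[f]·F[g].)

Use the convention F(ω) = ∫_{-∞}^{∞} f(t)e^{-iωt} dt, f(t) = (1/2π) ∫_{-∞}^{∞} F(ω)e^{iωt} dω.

F[f₁*f₂](ω) = \frac{9 \pi^{2} \left(8 \left|{\omega}\right| + 3\right) e^{- \frac{50 \left|{\omega}\right|}{3}}}{14336}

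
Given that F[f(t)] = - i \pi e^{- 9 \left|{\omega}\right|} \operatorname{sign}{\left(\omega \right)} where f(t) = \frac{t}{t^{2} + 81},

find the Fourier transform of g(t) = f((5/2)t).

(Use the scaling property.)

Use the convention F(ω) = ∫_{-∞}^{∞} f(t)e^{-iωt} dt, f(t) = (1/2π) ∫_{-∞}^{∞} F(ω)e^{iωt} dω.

F[g](ω) = - \frac{2 i \pi e^{- \frac{18 \left|{\omega}\right|}{5}} \operatorname{sign}{\left(\omega \right)}}{5}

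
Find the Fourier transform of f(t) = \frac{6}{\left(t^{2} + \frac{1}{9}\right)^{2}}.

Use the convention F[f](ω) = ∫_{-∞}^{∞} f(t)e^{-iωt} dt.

F(ω) = 27 \pi \left(\left|{\omega}\right| + 3\right) e^{- \frac{\left|{\omega}\right|}{3}}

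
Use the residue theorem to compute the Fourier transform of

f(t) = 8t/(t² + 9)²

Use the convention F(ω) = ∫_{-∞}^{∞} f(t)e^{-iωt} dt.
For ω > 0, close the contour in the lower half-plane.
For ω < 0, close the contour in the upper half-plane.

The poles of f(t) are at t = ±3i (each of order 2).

Let g(z) = f(z)e^{-iωz}; for large |z| the factor e^{-iωz} decays in the lower half-plane when ω > 0 and in the upper half-plane when ω < 0.

Case ω > 0 (lower half-plane, clockwise contour ⇒ F(ω) = -2πi·ΣRes):
  Res_{z = - 3 i} g(z) = \frac{2 \omega e^{- 3 \omega}}{3} (pole of order 2)
  F(ω) = -2πi·ΣRes = - \frac{4 i \pi \omega e^{- 3 \omega}}{3}

Case ω < 0 (upper half-plane, counterclockwise contour ⇒ F(ω) = +2πi·ΣRes):
  Res_{z = 3 i} g(z) = - \frac{2 \omega e^{3 \omega}}{3} (pole of order 2)
  F(ω) = 2πi·ΣRes = - \frac{4 i \pi \omega e^{3 \omega}}{3}

Both cases combine into a single formula in |ω|:

F(ω) = - \frac{4 i \pi \omega e^{- 3 \left|{\omega}\right|}}{3}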